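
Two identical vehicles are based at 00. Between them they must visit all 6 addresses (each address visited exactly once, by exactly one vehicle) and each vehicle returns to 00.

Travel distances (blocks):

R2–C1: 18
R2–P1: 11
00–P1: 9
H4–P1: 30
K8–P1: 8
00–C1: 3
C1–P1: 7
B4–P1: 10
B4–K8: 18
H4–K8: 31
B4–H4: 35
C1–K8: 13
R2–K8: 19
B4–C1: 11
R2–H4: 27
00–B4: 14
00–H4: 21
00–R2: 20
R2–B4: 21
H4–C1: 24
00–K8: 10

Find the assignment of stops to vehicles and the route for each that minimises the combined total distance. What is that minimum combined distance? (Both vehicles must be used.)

There are 2^5 − 1 = 31 ways to divide the 6 stops into two non-empty groups. For each, the best each vehicle can do is its own shortest tour through its group:
  {R2} + {B4, H4, C1, K8, P1}: 40 + 84 = 124
  {B4} + {R2, H4, C1, K8, P1}: 28 + 83 = 111
  {R2, B4} + {H4, C1, K8, P1}: 55 + 70 = 125
  {H4} + {R2, B4, C1, K8, P1}: 42 + 64 = 106
  {R2, H4} + {B4, C1, K8, P1}: 68 + 42 = 110
  {B4, H4} + {R2, C1, K8, P1}: 70 + 50 = 120
  … (31 splits in total)
  {C1} + {R2, B4, H4, K8, P1}: 6 + 97 = 103  ← best
Best: vehicle 1 00 → C1 → 00 = 6; vehicle 2 00 → H4 → R2 → B4 → P1 → K8 → 00 = 97; combined 103.

Minimum combined distance: 103 blocks.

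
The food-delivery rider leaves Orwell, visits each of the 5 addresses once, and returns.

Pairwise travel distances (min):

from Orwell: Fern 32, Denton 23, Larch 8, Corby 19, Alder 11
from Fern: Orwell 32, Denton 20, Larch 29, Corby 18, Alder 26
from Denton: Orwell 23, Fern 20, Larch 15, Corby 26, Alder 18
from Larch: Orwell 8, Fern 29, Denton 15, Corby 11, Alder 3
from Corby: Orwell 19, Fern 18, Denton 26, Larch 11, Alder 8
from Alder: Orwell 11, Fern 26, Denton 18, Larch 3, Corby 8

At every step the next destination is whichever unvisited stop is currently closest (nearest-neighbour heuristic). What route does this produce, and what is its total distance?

Nearest-neighbour total = 80 min; route Orwell → Larch → Alder → Corby → Fern → Denton → Orwell.

From Orwell: distances to unvisited — Larch=8, Alder=11, Corby=19, Denton=23, Fern=32. Nearest is Larch (8).
From Larch: distances to unvisited — Alder=3, Corby=11, Denton=15, Fern=29. Nearest is Alder (3).
From Alder: distances to unvisited — Corby=8, Denton=18, Fern=26. Nearest is Corby (8).
From Corby: distances to unvisited — Fern=18, Denton=26. Nearest is Fern (18).
From Fern: distances to unvisited — Denton=20. Nearest is Denton (20).
Return Denton→Orwell: 23.
Total = 8 + 3 + 8 + 18 + 20 + 23 = 80.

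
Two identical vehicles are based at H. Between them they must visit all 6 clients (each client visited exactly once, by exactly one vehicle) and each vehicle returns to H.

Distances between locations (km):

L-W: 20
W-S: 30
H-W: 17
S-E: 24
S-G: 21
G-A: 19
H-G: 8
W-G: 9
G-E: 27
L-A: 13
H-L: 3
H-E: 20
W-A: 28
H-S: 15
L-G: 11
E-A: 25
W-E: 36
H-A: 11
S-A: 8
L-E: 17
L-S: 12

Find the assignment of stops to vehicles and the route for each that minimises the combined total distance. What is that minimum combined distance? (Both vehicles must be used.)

Try each way of splitting the stops between the two vehicles (each non-empty) and, for each split, find the best tour for each vehicle:
  {L} + {W, S, G, E, A}: 6 + 96 = 102
  {W} + {L, S, G, E, A}: 34 + 79 = 113
  {L, W} + {S, G, E, A}: 40 + 78 = 118
  {S} + {L, W, G, E, A}: 30 + 90 = 120
  {L, S} + {W, G, E, A}: 30 + 89 = 119
  {W, S} + {L, G, E, A}: 62 + 72 = 134
  … (31 splits in total)
  {W, G} + {L, S, E, A}: 34 + 63 = 97  ← best
Best: vehicle 1 H → W → G → H = 34; vehicle 2 H → L → E → S → A → H = 63; combined 97.

Minimum combined distance: 97 km.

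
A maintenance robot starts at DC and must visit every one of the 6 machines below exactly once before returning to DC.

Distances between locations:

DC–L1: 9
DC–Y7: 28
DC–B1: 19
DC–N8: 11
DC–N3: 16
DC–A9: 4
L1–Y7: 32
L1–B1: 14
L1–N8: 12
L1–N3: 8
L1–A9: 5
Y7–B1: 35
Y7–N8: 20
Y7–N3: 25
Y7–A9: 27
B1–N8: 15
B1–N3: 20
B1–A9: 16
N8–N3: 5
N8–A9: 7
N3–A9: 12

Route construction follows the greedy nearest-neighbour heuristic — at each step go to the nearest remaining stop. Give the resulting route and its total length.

At DC the remaining stops are A9 4, L1 9, N8 11, N3 16, B1 19, Y7 28; go to A9.
At A9 the remaining stops are L1 5, N8 7, N3 12, B1 16, Y7 27; go to L1.
At L1 the remaining stops are N3 8, N8 12, B1 14, Y7 32; go to N3.
At N3 the remaining stops are N8 5, B1 20, Y7 25; go to N8.
At N8 the remaining stops are B1 15, Y7 20; go to B1.
At B1 the remaining stops are Y7 35; go to Y7.
Return Y7→DC: 28.
Total = 4 + 5 + 8 + 5 + 15 + 35 + 28 = 100.

100 along DC → A9 → L1 → N3 → N8 → B1 → Y7 → DC.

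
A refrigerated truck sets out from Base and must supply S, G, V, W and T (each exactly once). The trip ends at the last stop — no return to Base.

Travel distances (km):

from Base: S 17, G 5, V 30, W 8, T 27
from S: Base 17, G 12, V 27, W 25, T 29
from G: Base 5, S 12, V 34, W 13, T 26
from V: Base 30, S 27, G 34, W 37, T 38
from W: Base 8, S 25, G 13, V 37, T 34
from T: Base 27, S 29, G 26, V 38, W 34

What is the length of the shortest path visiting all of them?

There are 5! = 120 possible orderings.
Base→S→G→V→W→T: 17+12+34+37+34 = 134
Base→S→G→V→T→W: 17+12+34+38+34 = 135
Base→S→G→W→V→T: 17+12+13+37+38 = 117
Base→S→G→W→T→V: 17+12+13+34+38 = 114
Base→S→G→T→V→W: 17+12+26+38+37 = 130
Base→S→G→T→W→V: 17+12+26+34+37 = 126
Base→S→V→G→W→T: 17+27+34+13+34 = 125
Base→S→V→G→T→W: 17+27+34+26+34 = 138
Base→S→V→W→G→T: 17+27+37+13+26 = 120
Base→S→V→W→T→G: 17+27+37+34+26 = 141
Base→S→V→T→G→W: 17+27+38+26+13 = 121
Base→S→V→T→W→G: 17+27+38+34+13 = 129
Base→S→W→G→V→T: 17+25+13+34+38 = 127
Base→S→W→G→T→V: 17+25+13+26+38 = 119
… (106 more)
Base→W→G→S→V→T: 8+13+12+27+38 = 98  ← best
The minimum is 98.
One shortest path: Base → W → G → S → V → T.

98 km — the minimum one-way total.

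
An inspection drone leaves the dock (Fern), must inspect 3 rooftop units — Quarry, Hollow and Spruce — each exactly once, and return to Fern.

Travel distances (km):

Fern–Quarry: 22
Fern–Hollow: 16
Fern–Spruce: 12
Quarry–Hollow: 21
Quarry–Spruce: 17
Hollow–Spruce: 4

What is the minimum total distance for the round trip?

Shortest round trip = 59 km.

There are 3 distinct closed tours to check (reversals are equivalent).
Fern→Quarry→Hollow→Spruce→Fern: 22+21+4+12 = 59
Fern→Quarry→Spruce→Hollow→Fern: 22+17+4+16 = 59
Fern→Hollow→Quarry→Spruce→Fern: 16+21+17+12 = 66
The minimum is 59.
One optimal route: Fern → Quarry → Hollow → Spruce → Fern (or its reverse).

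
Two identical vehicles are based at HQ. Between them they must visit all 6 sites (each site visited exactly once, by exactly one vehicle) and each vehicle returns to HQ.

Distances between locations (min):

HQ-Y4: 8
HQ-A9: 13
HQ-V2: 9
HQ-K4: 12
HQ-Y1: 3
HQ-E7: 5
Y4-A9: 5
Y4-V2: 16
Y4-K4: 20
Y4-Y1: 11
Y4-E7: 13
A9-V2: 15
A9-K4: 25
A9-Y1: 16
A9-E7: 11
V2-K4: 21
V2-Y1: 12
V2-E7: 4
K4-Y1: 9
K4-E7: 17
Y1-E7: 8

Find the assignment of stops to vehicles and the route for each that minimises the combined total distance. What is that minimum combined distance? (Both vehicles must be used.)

Minimum combined distance: 61 min.

Try each way of splitting the stops between the two vehicles (each non-empty) and, for each split, find the best tour for each vehicle:
  {Y4} + {A9, V2, K4, Y1, E7}: 16 + 61 = 77
  {A9} + {Y4, V2, K4, Y1, E7}: 26 + 57 = 83
  {Y4, A9} + {V2, K4, Y1, E7}: 26 + 42 = 68
  {V2} + {Y4, A9, K4, Y1, E7}: 18 + 53 = 71
  {Y4, V2} + {A9, K4, Y1, E7}: 33 + 53 = 86
  {A9, V2} + {Y4, K4, Y1, E7}: 37 + 50 = 87
  … (31 splits in total)
  {K4, Y1} + {Y4, A9, V2, E7}: 24 + 37 = 61  ← best
Best: vehicle 1 HQ → K4 → Y1 → HQ = 24; vehicle 2 HQ → Y4 → A9 → V2 → E7 → HQ = 37; combined 61.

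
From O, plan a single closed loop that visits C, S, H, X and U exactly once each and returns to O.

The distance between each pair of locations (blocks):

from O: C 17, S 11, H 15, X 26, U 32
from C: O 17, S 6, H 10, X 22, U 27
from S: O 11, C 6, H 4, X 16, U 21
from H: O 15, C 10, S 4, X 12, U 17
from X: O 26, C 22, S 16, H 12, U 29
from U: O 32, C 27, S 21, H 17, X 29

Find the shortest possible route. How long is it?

Minimum total distance: 99 blocks.

There are 60 distinct closed tours to check (reversals are equivalent).
O-C-S-H-X-U-O: 17+6+4+12+29+32 = 100
O-C-S-H-U-X-O: 17+6+4+17+29+26 = 99
O-C-S-X-H-U-O: 17+6+16+12+17+32 = 100
O-C-S-X-U-H-O: 17+6+16+29+17+15 = 100
O-C-S-U-H-X-O: 17+6+21+17+12+26 = 99
O-C-S-U-X-H-O: 17+6+21+29+12+15 = 100
O-C-H-S-X-U-O: 17+10+4+16+29+32 = 108
O-C-H-S-U-X-O: 17+10+4+21+29+26 = 107
O-C-H-X-S-U-O: 17+10+12+16+21+32 = 108
O-C-H-X-U-S-O: 17+10+12+29+21+11 = 100
O-C-H-U-S-X-O: 17+10+17+21+16+26 = 107
O-C-H-U-X-S-O: 17+10+17+29+16+11 = 100
O-C-X-S-H-U-O: 17+22+16+4+17+32 = 108
O-C-X-S-U-H-O: 17+22+16+21+17+15 = 108
… (46 more)
The minimum is 99.
One optimal route: O → C → S → H → U → X → O (or its reverse).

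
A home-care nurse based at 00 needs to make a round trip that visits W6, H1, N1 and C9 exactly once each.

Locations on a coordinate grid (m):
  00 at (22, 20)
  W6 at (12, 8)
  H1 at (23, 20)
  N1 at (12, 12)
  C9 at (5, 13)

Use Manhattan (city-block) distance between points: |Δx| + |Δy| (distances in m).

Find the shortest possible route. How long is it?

Shortest round trip = 60 m.

00 → W6 → H1 → N1 → C9 → 00: 22+23+19+8+24 = 96
00 → W6 → H1 → C9 → N1 → 00: 22+23+25+8+18 = 96
00 → W6 → N1 → H1 → C9 → 00: 22+4+19+25+24 = 94
00 → W6 → N1 → C9 → H1 → 00: 22+4+8+25+1 = 60
00 → W6 → C9 → H1 → N1 → 00: 22+12+25+19+18 = 96
00 → W6 → C9 → N1 → H1 → 00: 22+12+8+19+1 = 62
00 → H1 → W6 → N1 → C9 → 00: 1+23+4+8+24 = 60
00 → H1 → W6 → C9 → N1 → 00: 1+23+12+8+18 = 62
00 → H1 → N1 → W6 → C9 → 00: 1+19+4+12+24 = 60
00 → H1 → C9 → W6 → N1 → 00: 1+25+12+4+18 = 60
00 → N1 → W6 → H1 → C9 → 00: 18+4+23+25+24 = 94
00 → N1 → H1 → W6 → C9 → 00: 18+19+23+12+24 = 96
The minimum is 60.
One optimal route: 00 → W6 → N1 → C9 → H1 → 00 (or its reverse).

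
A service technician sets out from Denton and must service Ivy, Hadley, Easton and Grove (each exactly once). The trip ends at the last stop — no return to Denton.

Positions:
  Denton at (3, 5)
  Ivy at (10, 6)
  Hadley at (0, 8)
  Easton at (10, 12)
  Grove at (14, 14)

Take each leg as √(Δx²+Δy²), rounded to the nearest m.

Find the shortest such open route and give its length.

Shortest open route: 24 m.

There are 4! = 24 possible orderings.
Denton → Ivy → Hadley → Easton → Grove: 7+10+11+4 = 32
Denton → Ivy → Hadley → Grove → Easton: 7+10+15+4 = 36
Denton → Ivy → Easton → Hadley → Grove: 7+6+11+15 = 39
Denton → Ivy → Easton → Grove → Hadley: 7+6+4+15 = 32
Denton → Ivy → Grove → Hadley → Easton: 7+9+15+11 = 42
Denton → Ivy → Grove → Easton → Hadley: 7+9+4+11 = 31
Denton → Hadley → Ivy → Easton → Grove: 4+10+6+4 = 24
Denton → Hadley → Ivy → Grove → Easton: 4+10+9+4 = 27
Denton → Hadley → Easton → Ivy → Grove: 4+11+6+9 = 30
Denton → Hadley → Easton → Grove → Ivy: 4+11+4+9 = 28
Denton → Hadley → Grove → Ivy → Easton: 4+15+9+6 = 34
Denton → Hadley → Grove → Easton → Ivy: 4+15+4+6 = 29
Denton → Easton → Ivy → Hadley → Grove: 10+6+10+15 = 41
Denton → Easton → Ivy → Grove → Hadley: 10+6+9+15 = 40
… (10 more)
The minimum is 24.
One shortest path: Denton → Hadley → Ivy → Easton → Grove.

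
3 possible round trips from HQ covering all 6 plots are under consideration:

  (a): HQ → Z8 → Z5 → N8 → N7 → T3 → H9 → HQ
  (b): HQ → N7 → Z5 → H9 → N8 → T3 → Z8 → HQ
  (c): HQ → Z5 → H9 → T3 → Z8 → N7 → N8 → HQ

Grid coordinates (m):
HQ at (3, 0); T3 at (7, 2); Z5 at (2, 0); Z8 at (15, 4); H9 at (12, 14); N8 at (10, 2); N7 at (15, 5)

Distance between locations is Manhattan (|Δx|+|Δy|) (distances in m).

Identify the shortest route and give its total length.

70 m — (c) is the shortest.

(a): 16 + 17 + 10 + 8 + 11 + 17 + 23 = 102
(b): 17 + 18 + 24 + 14 + 3 + 10 + 16 = 102
(c): 1 + 24 + 17 + 10 + 1 + 8 + 9 = 70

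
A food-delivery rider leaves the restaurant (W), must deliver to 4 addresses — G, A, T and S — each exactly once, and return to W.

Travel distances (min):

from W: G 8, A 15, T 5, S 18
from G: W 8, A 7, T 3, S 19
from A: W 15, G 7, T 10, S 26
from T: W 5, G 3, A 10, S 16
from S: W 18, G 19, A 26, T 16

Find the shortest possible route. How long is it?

59 min — the shortest possible round trip.

With 4 stops there are 4!/2 = 12 distinct round trips (a route and its reverse cost the same).
W→G→A→T→S→W: 8+7+10+16+18 = 59
W→G→A→S→T→W: 8+7+26+16+5 = 62
W→G→T→A→S→W: 8+3+10+26+18 = 65
W→G→T→S→A→W: 8+3+16+26+15 = 68
W→G→S→A→T→W: 8+19+26+10+5 = 68
W→G→S→T→A→W: 8+19+16+10+15 = 68
W→A→G→T→S→W: 15+7+3+16+18 = 59
W→A→G→S→T→W: 15+7+19+16+5 = 62
W→A→T→G→S→W: 15+10+3+19+18 = 65
W→A→S→G→T→W: 15+26+19+3+5 = 68
W→T→G→A→S→W: 5+3+7+26+18 = 59
W→T→A→G→S→W: 5+10+7+19+18 = 59
The minimum is 59.
One optimal route: W → G → A → T → S → W (or its reverse).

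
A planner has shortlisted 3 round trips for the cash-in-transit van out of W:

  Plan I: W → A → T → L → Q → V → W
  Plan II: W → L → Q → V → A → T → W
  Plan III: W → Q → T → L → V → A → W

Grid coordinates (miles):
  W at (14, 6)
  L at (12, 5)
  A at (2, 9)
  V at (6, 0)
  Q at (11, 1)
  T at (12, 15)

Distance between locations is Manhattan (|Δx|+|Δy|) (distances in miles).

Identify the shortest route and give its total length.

Plan I: 15 + 16 + 10 + 5 + 6 + 14 = 66
Plan II: 3 + 5 + 6 + 13 + 16 + 11 = 54
Plan III: 8 + 15 + 10 + 11 + 13 + 15 = 72

54 miles — Plan II is the shortest.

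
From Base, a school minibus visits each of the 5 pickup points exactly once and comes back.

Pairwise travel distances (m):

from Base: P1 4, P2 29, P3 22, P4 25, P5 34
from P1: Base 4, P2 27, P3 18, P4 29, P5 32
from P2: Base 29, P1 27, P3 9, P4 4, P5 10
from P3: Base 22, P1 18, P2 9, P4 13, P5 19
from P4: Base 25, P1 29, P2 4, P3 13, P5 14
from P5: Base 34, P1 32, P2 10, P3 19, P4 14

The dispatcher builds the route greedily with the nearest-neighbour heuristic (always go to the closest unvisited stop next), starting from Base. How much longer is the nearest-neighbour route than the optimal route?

Excess over optimum: 3 m.

From Base: P1=4, P3=22, P4=25, P2=29, P5=34 → choose P1 (4).
From P1: P3=18, P2=27, P4=29, P5=32 → choose P3 (18).
From P3: P2=9, P4=13, P5=19 → choose P2 (9).
From P2: P4=4, P5=10 → choose P4 (4).
From P4: P5=14 → choose P5 (14).
NN route Base → P1 → P3 → P2 → P4 → P5 → Base costs 83.
Optimal: Base → P1 → P3 → P2 → P5 → P4 → Base costs 80 (by enumerating all 60 distinct tours).
Excess = 83 − 80 = 3.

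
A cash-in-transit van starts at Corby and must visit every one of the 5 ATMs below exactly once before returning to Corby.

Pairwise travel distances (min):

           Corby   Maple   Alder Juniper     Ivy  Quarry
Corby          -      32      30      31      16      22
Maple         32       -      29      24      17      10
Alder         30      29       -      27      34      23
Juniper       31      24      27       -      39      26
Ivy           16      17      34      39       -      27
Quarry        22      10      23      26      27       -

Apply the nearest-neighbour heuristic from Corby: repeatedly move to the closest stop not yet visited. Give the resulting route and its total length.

124 min along Corby → Ivy → Maple → Quarry → Alder → Juniper → Corby.

From Corby: distances to unvisited — Ivy=16, Quarry=22, Alder=30, Juniper=31, Maple=32. Nearest is Ivy (16).
From Ivy: distances to unvisited — Maple=17, Quarry=27, Alder=34, Juniper=39. Nearest is Maple (17).
From Maple: distances to unvisited — Quarry=10, Juniper=24, Alder=29. Nearest is Quarry (10).
From Quarry: distances to unvisited — Alder=23, Juniper=26. Nearest is Alder (23).
From Alder: distances to unvisited — Juniper=27. Nearest is Juniper (27).
Return Juniper→Corby: 31.
Total = 16 + 17 + 10 + 23 + 27 + 31 = 124.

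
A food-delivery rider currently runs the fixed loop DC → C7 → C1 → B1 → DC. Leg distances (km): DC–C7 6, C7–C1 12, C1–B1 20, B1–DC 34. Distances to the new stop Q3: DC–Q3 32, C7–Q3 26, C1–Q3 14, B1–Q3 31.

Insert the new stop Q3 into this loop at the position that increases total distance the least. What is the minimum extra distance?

Insertion cost between consecutive stops i–j is d(i,Q3) + d(Q3,j) − d(i,j):
  between DC and C7: 32 + 26 − 6 = 52
  between C7 and C1: 26 + 14 − 12 = 28
  between C1 and B1: 14 + 31 − 20 = 25
  between B1 and DC: 31 + 32 − 34 = 29
Cheapest insertion is between C1 and B1, adding 25.
New total = 72 + 25 = 97.

Minimum extra distance: 25 km, inserting Q3 between C1 and B1.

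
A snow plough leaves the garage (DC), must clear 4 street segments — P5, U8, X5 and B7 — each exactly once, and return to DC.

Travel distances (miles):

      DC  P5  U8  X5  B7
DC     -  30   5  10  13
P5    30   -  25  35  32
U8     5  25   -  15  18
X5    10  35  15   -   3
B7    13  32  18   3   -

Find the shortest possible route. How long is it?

75 miles — the shortest possible round trip.

There are 12 distinct closed tours to check (reversals are equivalent).
DC-P5-U8-X5-B7-DC: 30+25+15+3+13 = 86
DC-P5-U8-B7-X5-DC: 30+25+18+3+10 = 86
DC-P5-X5-U8-B7-DC: 30+35+15+18+13 = 111
DC-P5-X5-B7-U8-DC: 30+35+3+18+5 = 91
DC-P5-B7-U8-X5-DC: 30+32+18+15+10 = 105
DC-P5-B7-X5-U8-DC: 30+32+3+15+5 = 85
DC-U8-P5-X5-B7-DC: 5+25+35+3+13 = 81
DC-U8-P5-B7-X5-DC: 5+25+32+3+10 = 75
DC-U8-X5-P5-B7-DC: 5+15+35+32+13 = 100
DC-U8-B7-P5-X5-DC: 5+18+32+35+10 = 100
DC-X5-P5-U8-B7-DC: 10+35+25+18+13 = 101
DC-X5-U8-P5-B7-DC: 10+15+25+32+13 = 95
The minimum is 75.
One optimal route: DC → U8 → P5 → B7 → X5 → DC (or its reverse).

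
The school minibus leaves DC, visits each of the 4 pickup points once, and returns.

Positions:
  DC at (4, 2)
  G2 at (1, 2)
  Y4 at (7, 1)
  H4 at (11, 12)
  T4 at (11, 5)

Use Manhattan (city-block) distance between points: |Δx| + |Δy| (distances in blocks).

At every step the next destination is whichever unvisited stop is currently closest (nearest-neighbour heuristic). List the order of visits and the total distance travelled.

42 blocks along DC → G2 → Y4 → T4 → H4 → DC.

At DC the remaining stops are G2 3, Y4 4, T4 10, H4 17; go to G2.
At G2 the remaining stops are Y4 7, T4 13, H4 20; go to Y4.
At Y4 the remaining stops are T4 8, H4 15; go to T4.
At T4 the remaining stops are H4 7; go to H4.
Return H4→DC: 17.
Total = 3 + 7 + 8 + 7 + 17 = 42.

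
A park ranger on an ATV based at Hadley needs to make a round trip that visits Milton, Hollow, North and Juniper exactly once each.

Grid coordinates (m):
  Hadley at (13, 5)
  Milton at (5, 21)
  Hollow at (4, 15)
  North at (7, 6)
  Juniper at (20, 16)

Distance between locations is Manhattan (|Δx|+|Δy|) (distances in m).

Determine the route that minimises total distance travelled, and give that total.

There are 12 distinct closed tours to check (reversals are equivalent).
Hadley-Milton-Hollow-North-Juniper-Hadley: 24+7+12+23+18 = 84
Hadley-Milton-Hollow-Juniper-North-Hadley: 24+7+17+23+7 = 78
Hadley-Milton-North-Hollow-Juniper-Hadley: 24+17+12+17+18 = 88
Hadley-Milton-North-Juniper-Hollow-Hadley: 24+17+23+17+19 = 100
Hadley-Milton-Juniper-Hollow-North-Hadley: 24+20+17+12+7 = 80
Hadley-Milton-Juniper-North-Hollow-Hadley: 24+20+23+12+19 = 98
Hadley-Hollow-Milton-North-Juniper-Hadley: 19+7+17+23+18 = 84
Hadley-Hollow-Milton-Juniper-North-Hadley: 19+7+20+23+7 = 76
Hadley-Hollow-North-Milton-Juniper-Hadley: 19+12+17+20+18 = 86
Hadley-Hollow-Juniper-Milton-North-Hadley: 19+17+20+17+7 = 80
Hadley-North-Milton-Hollow-Juniper-Hadley: 7+17+7+17+18 = 66
Hadley-North-Hollow-Milton-Juniper-Hadley: 7+12+7+20+18 = 64
The minimum is 64.
One optimal route: Hadley → North → Hollow → Milton → Juniper → Hadley (or its reverse).

64 m — the shortest possible round trip.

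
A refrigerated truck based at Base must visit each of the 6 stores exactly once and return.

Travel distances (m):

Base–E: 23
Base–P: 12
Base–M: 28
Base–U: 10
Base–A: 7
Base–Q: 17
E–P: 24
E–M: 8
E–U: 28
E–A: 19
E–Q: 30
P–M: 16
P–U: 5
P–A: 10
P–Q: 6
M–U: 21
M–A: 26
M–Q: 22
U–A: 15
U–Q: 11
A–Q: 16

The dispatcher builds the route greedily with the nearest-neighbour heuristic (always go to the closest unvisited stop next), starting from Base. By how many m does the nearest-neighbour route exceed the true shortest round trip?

From Base: A=7, U=10, P=12, Q=17, E=23, M=28 → choose A (7).
From A: P=10, U=15, Q=16, E=19, M=26 → choose P (10).
From P: U=5, Q=6, M=16, E=24 → choose U (5).
From U: Q=11, M=21, E=28 → choose Q (11).
From Q: M=22, E=30 → choose M (22).
From M: E=8 → choose E (8).
NN route Base → A → P → U → Q → M → E → Base costs 86.
Optimal: Base → U → P → Q → M → E → A → Base costs 77 (by enumerating all 360 distinct tours).
Excess = 86 − 77 = 9.

The nearest-neighbour route is 9 m longer than optimal.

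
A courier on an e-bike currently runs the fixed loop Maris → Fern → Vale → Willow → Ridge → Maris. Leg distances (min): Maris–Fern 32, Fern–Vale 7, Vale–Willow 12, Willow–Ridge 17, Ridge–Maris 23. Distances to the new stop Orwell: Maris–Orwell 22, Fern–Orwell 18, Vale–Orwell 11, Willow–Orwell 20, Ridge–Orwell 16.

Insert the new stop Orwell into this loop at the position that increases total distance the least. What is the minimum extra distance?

+8 min — insert Orwell between Maris and Fern.

Insertion cost between consecutive stops i–j is d(i,Orwell) + d(Orwell,j) − d(i,j):
  between Maris and Fern: 22 + 18 − 32 = 8
  between Fern and Vale: 18 + 11 − 7 = 22
  between Vale and Willow: 11 + 20 − 12 = 19
  between Willow and Ridge: 20 + 16 − 17 = 19
  between Ridge and Maris: 16 + 22 − 23 = 15
Cheapest insertion is between Maris and Fern, adding 8.
New total = 91 + 8 = 99.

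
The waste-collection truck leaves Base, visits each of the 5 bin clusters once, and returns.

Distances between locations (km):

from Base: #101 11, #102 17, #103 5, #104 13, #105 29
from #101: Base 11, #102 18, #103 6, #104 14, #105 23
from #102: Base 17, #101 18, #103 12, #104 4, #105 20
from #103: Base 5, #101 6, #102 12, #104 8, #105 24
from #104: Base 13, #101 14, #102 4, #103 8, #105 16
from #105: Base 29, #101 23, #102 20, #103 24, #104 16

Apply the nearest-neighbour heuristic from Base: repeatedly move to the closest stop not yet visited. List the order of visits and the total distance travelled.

From Base: distances to unvisited — #103=5, #101=11, #104=13, #102=17, #105=29. Nearest is #103 (5).
From #103: distances to unvisited — #101=6, #104=8, #102=12, #105=24. Nearest is #101 (6).
From #101: distances to unvisited — #104=14, #102=18, #105=23. Nearest is #104 (14).
From #104: distances to unvisited — #102=4, #105=16. Nearest is #102 (4).
From #102: distances to unvisited — #105=20. Nearest is #105 (20).
Return #105→Base: 29.
Total = 5 + 6 + 14 + 4 + 20 + 29 = 78.

Total distance 78 km via the nearest-neighbour route Base → #103 → #101 → #104 → #102 → #105 → Base.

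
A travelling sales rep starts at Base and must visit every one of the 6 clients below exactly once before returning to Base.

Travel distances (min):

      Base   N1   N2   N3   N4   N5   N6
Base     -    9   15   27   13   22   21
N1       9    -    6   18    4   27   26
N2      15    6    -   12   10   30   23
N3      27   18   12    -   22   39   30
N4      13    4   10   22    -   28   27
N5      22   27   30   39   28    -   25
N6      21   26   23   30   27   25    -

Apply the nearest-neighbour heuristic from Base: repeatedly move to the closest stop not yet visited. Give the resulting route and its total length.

Nearest-neighbour total = 112 min; route Base → N1 → N4 → N2 → N3 → N6 → N5 → Base.

At Base the remaining stops are N1 9, N4 13, N2 15, N6 21, N5 22, N3 27; go to N1.
At N1 the remaining stops are N4 4, N2 6, N3 18, N6 26, N5 27; go to N4.
At N4 the remaining stops are N2 10, N3 22, N6 27, N5 28; go to N2.
At N2 the remaining stops are N3 12, N6 23, N5 30; go to N3.
At N3 the remaining stops are N6 30, N5 39; go to N6.
At N6 the remaining stops are N5 25; go to N5.
Return N5→Base: 22.
Total = 9 + 4 + 10 + 12 + 30 + 25 + 22 = 112.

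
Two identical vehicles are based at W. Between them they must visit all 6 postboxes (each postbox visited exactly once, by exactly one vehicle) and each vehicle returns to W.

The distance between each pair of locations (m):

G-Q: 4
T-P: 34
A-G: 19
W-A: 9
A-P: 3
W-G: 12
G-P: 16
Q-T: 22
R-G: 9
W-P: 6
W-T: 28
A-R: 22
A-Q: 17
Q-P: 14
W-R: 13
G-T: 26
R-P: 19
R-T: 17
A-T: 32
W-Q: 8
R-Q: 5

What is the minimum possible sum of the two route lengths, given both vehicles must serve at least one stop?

Minimum combined distance: 84 m.

Try each way of splitting the stops between the two vehicles (each non-empty) and, for each split, find the best tour for each vehicle:
  {A} + {R, G, Q, T, P}: 18 + 76 = 94
  {R} + {A, G, Q, T, P}: 26 + 79 = 105
  {A, R} + {G, Q, T, P}: 44 + 76 = 120
  {G} + {A, R, Q, T, P}: 24 + 71 = 95
  {A, G} + {R, Q, T, P}: 40 + 70 = 110
  {R, G} + {A, Q, T, P}: 34 + 71 = 105
  … (31 splits in total)
  {R, G, Q, T} + {A, P}: 66 + 18 = 84  ← best
Best: vehicle 1 W → G → Q → R → T → W = 66; vehicle 2 W → A → P → W = 18; combined 84.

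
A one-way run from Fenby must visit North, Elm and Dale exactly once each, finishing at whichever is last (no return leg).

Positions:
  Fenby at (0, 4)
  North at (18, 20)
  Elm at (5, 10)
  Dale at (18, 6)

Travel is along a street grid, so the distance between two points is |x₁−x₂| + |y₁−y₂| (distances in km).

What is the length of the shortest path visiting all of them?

There are 3! = 6 possible orderings.
Fenby→North→Elm→Dale: 34+23+17 = 74
Fenby→North→Dale→Elm: 34+14+17 = 65
Fenby→Elm→North→Dale: 11+23+14 = 48
Fenby→Elm→Dale→North: 11+17+14 = 42
Fenby→Dale→North→Elm: 20+14+23 = 57
Fenby→Dale→Elm→North: 20+17+23 = 60
The minimum is 42.
One shortest path: Fenby → Elm → Dale → North.

42 km — the minimum one-way total.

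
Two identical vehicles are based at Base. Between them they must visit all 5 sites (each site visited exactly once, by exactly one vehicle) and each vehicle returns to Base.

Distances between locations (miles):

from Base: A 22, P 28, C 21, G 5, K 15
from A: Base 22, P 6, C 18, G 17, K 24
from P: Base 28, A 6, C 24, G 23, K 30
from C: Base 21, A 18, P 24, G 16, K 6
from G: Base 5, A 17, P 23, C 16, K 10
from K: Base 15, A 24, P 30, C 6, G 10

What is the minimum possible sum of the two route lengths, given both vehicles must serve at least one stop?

Minimum combined distance: 83 miles.

Check every non-empty split of the stops between the two vehicles; for each half take its own optimal tour:
  {A} + {P, C, G, K}: 44 + 73 = 117
  {P} + {A, C, G, K}: 56 + 61 = 117
  {A, P} + {C, G, K}: 56 + 42 = 98
  {C} + {A, P, G, K}: 42 + 73 = 115
  {A, C} + {P, G, K}: 61 + 73 = 134
  {P, C} + {A, G, K}: 73 + 61 = 134
  … (15 splits in total)
  {G} + {A, P, C, K}: 10 + 73 = 83  ← best
Best: vehicle 1 Base → G → Base = 10; vehicle 2 Base → A → P → C → K → Base = 73; combined 83.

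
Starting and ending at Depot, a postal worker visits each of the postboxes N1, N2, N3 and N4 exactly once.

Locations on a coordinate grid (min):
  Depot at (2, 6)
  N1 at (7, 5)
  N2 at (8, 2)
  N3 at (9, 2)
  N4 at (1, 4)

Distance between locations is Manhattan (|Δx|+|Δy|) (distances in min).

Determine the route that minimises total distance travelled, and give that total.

With 4 stops there are 4!/2 = 12 distinct round trips (a route and its reverse cost the same).
Depot - N1 - N2 - N3 - N4 - Depot: 6+4+1+10+3 = 24
Depot - N1 - N2 - N4 - N3 - Depot: 6+4+9+10+11 = 40
Depot - N1 - N3 - N2 - N4 - Depot: 6+5+1+9+3 = 24
Depot - N1 - N3 - N4 - N2 - Depot: 6+5+10+9+10 = 40
Depot - N1 - N4 - N2 - N3 - Depot: 6+7+9+1+11 = 34
Depot - N1 - N4 - N3 - N2 - Depot: 6+7+10+1+10 = 34
Depot - N2 - N1 - N3 - N4 - Depot: 10+4+5+10+3 = 32
Depot - N2 - N1 - N4 - N3 - Depot: 10+4+7+10+11 = 42
Depot - N2 - N3 - N1 - N4 - Depot: 10+1+5+7+3 = 26
Depot - N2 - N4 - N1 - N3 - Depot: 10+9+7+5+11 = 42
Depot - N3 - N1 - N2 - N4 - Depot: 11+5+4+9+3 = 32
Depot - N3 - N2 - N1 - N4 - Depot: 11+1+4+7+3 = 26
The minimum is 24.
One optimal route: Depot → N1 → N2 → N3 → N4 → Depot (or its reverse).

Minimum total distance: 24 min.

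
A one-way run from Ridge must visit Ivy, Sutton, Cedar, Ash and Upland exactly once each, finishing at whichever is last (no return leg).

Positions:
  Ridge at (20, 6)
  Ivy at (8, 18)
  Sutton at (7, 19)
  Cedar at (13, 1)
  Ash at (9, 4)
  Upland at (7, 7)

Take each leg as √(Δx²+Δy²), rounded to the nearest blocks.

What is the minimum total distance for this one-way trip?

There are 5! = 120 possible orderings.
Ridge → Ivy → Sutton → Cedar → Ash → Upland: 17+1+19+5+4 = 46
Ridge → Ivy → Sutton → Cedar → Upland → Ash: 17+1+19+8+4 = 49
Ridge → Ivy → Sutton → Ash → Cedar → Upland: 17+1+15+5+8 = 46
Ridge → Ivy → Sutton → Ash → Upland → Cedar: 17+1+15+4+8 = 45
Ridge → Ivy → Sutton → Upland → Cedar → Ash: 17+1+12+8+5 = 43
Ridge → Ivy → Sutton → Upland → Ash → Cedar: 17+1+12+4+5 = 39
Ridge → Ivy → Cedar → Sutton → Ash → Upland: 17+18+19+15+4 = 73
Ridge → Ivy → Cedar → Sutton → Upland → Ash: 17+18+19+12+4 = 70
Ridge → Ivy → Cedar → Ash → Sutton → Upland: 17+18+5+15+12 = 67
Ridge → Ivy → Cedar → Ash → Upland → Sutton: 17+18+5+4+12 = 56
Ridge → Ivy → Cedar → Upland → Sutton → Ash: 17+18+8+12+15 = 70
Ridge → Ivy → Cedar → Upland → Ash → Sutton: 17+18+8+4+15 = 62
Ridge → Ivy → Ash → Sutton → Cedar → Upland: 17+14+15+19+8 = 73
Ridge → Ivy → Ash → Sutton → Upland → Cedar: 17+14+15+12+8 = 66
… (106 more)
Ridge → Cedar → Ash → Upland → Ivy → Sutton: 9+5+4+11+1 = 30  ← best
The minimum is 30.
One shortest path: Ridge → Cedar → Ash → Upland → Ivy → Sutton.

Minimum one-way distance = 30 blocks.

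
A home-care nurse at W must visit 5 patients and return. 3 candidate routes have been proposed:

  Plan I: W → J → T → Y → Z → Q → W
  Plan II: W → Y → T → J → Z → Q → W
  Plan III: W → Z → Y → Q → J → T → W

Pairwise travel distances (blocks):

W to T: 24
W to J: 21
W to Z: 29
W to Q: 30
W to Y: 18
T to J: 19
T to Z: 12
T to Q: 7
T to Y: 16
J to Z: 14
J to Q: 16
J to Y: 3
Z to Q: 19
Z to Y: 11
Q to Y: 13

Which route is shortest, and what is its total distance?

112 blocks — Plan III is the shortest.

Plan I: 21 + 19 + 16 + 11 + 19 + 30 = 116
Plan II: 18 + 16 + 19 + 14 + 19 + 30 = 116
Plan III: 29 + 11 + 13 + 16 + 19 + 24 = 112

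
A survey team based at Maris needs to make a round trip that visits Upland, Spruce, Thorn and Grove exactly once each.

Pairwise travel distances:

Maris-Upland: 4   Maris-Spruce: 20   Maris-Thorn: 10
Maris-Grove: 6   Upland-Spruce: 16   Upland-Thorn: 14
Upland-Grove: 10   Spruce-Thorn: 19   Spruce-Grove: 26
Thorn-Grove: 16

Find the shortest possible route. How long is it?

Shortest round trip = 61.

Maris → Upland → Spruce → Thorn → Grove → Maris: 4+16+19+16+6 = 61
Maris → Upland → Spruce → Grove → Thorn → Maris: 4+16+26+16+10 = 72
Maris → Upland → Thorn → Spruce → Grove → Maris: 4+14+19+26+6 = 69
Maris → Upland → Thorn → Grove → Spruce → Maris: 4+14+16+26+20 = 80
Maris → Upland → Grove → Spruce → Thorn → Maris: 4+10+26+19+10 = 69
Maris → Upland → Grove → Thorn → Spruce → Maris: 4+10+16+19+20 = 69
Maris → Spruce → Upland → Thorn → Grove → Maris: 20+16+14+16+6 = 72
Maris → Spruce → Upland → Grove → Thorn → Maris: 20+16+10+16+10 = 72
Maris → Spruce → Thorn → Upland → Grove → Maris: 20+19+14+10+6 = 69
Maris → Spruce → Grove → Upland → Thorn → Maris: 20+26+10+14+10 = 80
Maris → Thorn → Upland → Spruce → Grove → Maris: 10+14+16+26+6 = 72
Maris → Thorn → Spruce → Upland → Grove → Maris: 10+19+16+10+6 = 61
The minimum is 61.
One optimal route: Maris → Upland → Spruce → Thorn → Grove → Maris (or its reverse).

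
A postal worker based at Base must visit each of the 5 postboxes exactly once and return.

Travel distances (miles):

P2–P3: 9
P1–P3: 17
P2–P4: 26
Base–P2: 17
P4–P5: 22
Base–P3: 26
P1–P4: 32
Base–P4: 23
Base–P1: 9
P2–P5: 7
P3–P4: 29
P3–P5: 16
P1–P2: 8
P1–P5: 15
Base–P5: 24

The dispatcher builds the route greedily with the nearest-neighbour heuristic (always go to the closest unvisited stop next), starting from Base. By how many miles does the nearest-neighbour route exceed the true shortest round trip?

Excess over optimum: 5 miles.

Base: P1=9, P2=17, P4=23, P5=24, P3=26 ⇒ P1
P1: P2=8, P5=15, P3=17, P4=32 ⇒ P2
P2: P5=7, P3=9, P4=26 ⇒ P5
P5: P3=16, P4=22 ⇒ P3
P3: P4=29 ⇒ P4
NN route Base → P1 → P2 → P5 → P3 → P4 → Base costs 92.
Optimal: Base → P1 → P2 → P3 → P5 → P4 → Base costs 87 (by enumerating all 60 distinct tours).
Excess = 92 − 87 = 5.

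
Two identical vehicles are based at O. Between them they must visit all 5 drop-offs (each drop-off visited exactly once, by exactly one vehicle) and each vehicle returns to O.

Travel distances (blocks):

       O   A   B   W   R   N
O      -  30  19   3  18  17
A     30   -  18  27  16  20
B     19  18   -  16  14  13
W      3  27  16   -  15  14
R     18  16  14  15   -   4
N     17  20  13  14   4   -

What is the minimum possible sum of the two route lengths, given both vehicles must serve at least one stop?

Try each way of splitting the stops between the two vehicles (each non-empty) and, for each split, find the best tour for each vehicle:
  {A} + {B, W, R, N}: 60 + 54 = 114
  {B} + {A, W, R, N}: 38 + 67 = 105
  {A, B} + {W, R, N}: 67 + 39 = 106
  {W} + {A, B, R, N}: 6 + 74 = 80
  {A, W} + {B, R, N}: 60 + 54 = 114
  {B, W} + {A, R, N}: 38 + 67 = 105
  … (15 splits in total)
Best: vehicle 1 O → W → O = 6; vehicle 2 O → B → A → R → N → O = 74; combined 80.

80 blocks — the smallest possible combined total.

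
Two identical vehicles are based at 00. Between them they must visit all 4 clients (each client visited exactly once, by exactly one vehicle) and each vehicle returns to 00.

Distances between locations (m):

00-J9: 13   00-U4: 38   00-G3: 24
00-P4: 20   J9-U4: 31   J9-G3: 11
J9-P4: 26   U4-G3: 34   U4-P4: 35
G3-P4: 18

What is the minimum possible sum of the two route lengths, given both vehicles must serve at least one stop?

Try each way of splitting the stops between the two vehicles (each non-empty) and, for each split, find the best tour for each vehicle:
  {J9} + {U4, G3, P4}: 26 + 110 = 136
  {U4} + {J9, G3, P4}: 76 + 62 = 138
  {J9, U4} + {G3, P4}: 82 + 62 = 144
  {G3} + {J9, U4, P4}: 48 + 99 = 147
  {J9, G3} + {U4, P4}: 48 + 93 = 141
  {U4, G3} + {J9, P4}: 96 + 59 = 155
  … (7 splits in total)
Best: vehicle 1 00 → J9 → 00 = 26; vehicle 2 00 → U4 → G3 → P4 → 00 = 110; combined 136.

136 m — the smallest possible combined total.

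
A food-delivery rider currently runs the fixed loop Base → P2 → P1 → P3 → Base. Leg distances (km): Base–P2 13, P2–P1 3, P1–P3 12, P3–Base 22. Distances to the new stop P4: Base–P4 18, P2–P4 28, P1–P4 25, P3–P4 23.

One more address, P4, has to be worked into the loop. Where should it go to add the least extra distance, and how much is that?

Insertion cost between consecutive stops i–j is d(i,P4) + d(P4,j) − d(i,j):
  between Base and P2: 18 + 28 − 13 = 33
  between P2 and P1: 28 + 25 − 3 = 50
  between P1 and P3: 25 + 23 − 12 = 36
  between P3 and Base: 23 + 18 − 22 = 19
Cheapest insertion is between P3 and Base, adding 19.
New total = 50 + 19 = 69.

Adding 19 km by placing P4 on the P3–Base leg.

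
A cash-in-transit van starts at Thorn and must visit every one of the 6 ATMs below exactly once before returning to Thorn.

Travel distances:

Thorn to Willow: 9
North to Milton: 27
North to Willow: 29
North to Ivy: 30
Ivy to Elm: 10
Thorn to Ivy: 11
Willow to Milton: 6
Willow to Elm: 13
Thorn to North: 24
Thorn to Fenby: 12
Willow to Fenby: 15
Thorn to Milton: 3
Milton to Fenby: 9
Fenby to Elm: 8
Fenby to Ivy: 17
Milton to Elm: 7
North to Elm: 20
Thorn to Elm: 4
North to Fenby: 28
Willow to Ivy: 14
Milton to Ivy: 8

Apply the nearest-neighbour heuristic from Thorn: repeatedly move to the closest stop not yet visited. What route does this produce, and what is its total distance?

From Thorn: distances to unvisited — Milton=3, Elm=4, Willow=9, Ivy=11, Fenby=12, North=24. Nearest is Milton (3).
From Milton: distances to unvisited — Willow=6, Elm=7, Ivy=8, Fenby=9, North=27. Nearest is Willow (6).
From Willow: distances to unvisited — Elm=13, Ivy=14, Fenby=15, North=29. Nearest is Elm (13).
From Elm: distances to unvisited — Fenby=8, Ivy=10, North=20. Nearest is Fenby (8).
From Fenby: distances to unvisited — Ivy=17, North=28. Nearest is Ivy (17).
From Ivy: distances to unvisited — North=30. Nearest is North (30).
Return North→Thorn: 24.
Total = 3 + 6 + 13 + 8 + 17 + 30 + 24 = 101.

Nearest-neighbour total = 101; route Thorn → Milton → Willow → Elm → Fenby → Ivy → North → Thorn.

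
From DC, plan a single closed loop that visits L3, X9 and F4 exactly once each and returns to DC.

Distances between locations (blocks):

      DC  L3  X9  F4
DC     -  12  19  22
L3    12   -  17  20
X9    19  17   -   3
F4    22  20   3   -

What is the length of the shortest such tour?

54 blocks — the shortest possible round trip.

DC→L3→X9→F4→DC: 12+17+3+22 = 54
DC→L3→F4→X9→DC: 12+20+3+19 = 54
DC→X9→L3→F4→DC: 19+17+20+22 = 78
The minimum is 54.
One optimal route: DC → L3 → X9 → F4 → DC (or its reverse).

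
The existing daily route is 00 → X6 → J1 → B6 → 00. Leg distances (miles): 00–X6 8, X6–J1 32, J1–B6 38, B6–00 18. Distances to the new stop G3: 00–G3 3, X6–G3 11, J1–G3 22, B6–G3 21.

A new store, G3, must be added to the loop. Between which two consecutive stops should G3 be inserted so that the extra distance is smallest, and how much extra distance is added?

Adding 1 miles by placing G3 on the X6–J1 leg.

Insertion cost between consecutive stops i–j is d(i,G3) + d(G3,j) − d(i,j):
  between 00 and X6: 3 + 11 − 8 = 6
  between X6 and J1: 11 + 22 − 32 = 1
  between J1 and B6: 22 + 21 − 38 = 5
  between B6 and 00: 21 + 3 − 18 = 6
Cheapest insertion is between X6 and J1, adding 1.
New total = 96 + 1 = 97.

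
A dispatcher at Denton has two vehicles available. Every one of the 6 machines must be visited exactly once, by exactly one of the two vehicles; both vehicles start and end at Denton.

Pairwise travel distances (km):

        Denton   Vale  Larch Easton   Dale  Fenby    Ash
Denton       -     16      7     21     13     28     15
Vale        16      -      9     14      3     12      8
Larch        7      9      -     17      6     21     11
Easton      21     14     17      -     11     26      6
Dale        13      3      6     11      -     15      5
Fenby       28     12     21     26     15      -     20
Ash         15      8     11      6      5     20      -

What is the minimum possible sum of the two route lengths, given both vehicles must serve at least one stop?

Try each way of splitting the stops between the two vehicles (each non-empty) and, for each split, find the best tour for each vehicle:
  {Vale} + {Larch, Easton, Dale, Fenby, Ash}: 32 + 75 = 107
  {Larch} + {Vale, Easton, Dale, Fenby, Ash}: 14 + 75 = 89
  {Vale, Larch} + {Easton, Dale, Fenby, Ash}: 32 + 75 = 107
  {Easton} + {Vale, Larch, Dale, Fenby, Ash}: 42 + 63 = 105
  {Vale, Easton} + {Larch, Dale, Fenby, Ash}: 51 + 63 = 114
  {Larch, Easton} + {Vale, Dale, Fenby, Ash}: 45 + 63 = 108
  … (31 splits in total)
Best: vehicle 1 Denton → Larch → Denton = 14; vehicle 2 Denton → Vale → Fenby → Dale → Easton → Ash → Denton = 75; combined 89.

Minimum combined distance: 89 km.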